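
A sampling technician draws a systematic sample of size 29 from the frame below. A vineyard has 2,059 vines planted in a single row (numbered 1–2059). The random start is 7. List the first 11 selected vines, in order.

k = N/n = 2059/29 = 71
vine 1: 7
vine 2: 7 + 71 = 78
vine 3: 78 + 71 = 149
vine 4: 149 + 71 = 220
vine 5: 220 + 71 = 291
vine 6: 291 + 71 = 362
vine 7: 362 + 71 = 433
vine 8: 433 + 71 = 504
vine 9: 504 + 71 = 575
vine 10: 575 + 71 = 646
vine 11: 646 + 71 = 717

7, 78, 149, 220, 291, 362, 433, 504, 575, 646, 717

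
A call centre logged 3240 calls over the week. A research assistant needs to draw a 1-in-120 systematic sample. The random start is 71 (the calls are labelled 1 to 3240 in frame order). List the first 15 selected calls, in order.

71, 191, 311, 431, 551, 671, 791, 911, 1031, 1151, 1271, 1391, 1511, 1631, 1751

call 1: 71
call 2: 71 + 120 = 191
call 3: 191 + 120 = 311
call 4: 311 + 120 = 431
call 5: 431 + 120 = 551
call 6: 551 + 120 = 671
call 7: 671 + 120 = 791
call 8: 791 + 120 = 911
call 9: 911 + 120 = 1031
call 10: 1031 + 120 = 1151
call 11: 1151 + 120 = 1271
call 12: 1271 + 120 = 1391
call 13: 1391 + 120 = 1511
call 14: 1511 + 120 = 1631
call 15: 1631 + 120 = 1751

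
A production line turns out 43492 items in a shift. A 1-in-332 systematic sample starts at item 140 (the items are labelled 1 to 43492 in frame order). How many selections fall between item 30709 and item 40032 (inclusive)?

k = 332
First selection ≥ 30709: 140 + ⌈(30709−140)/332⌉·332 = 140 + 93×332 = 31016
Last selection ≤ 40032: 140 + ⌊(40032−140)/332⌋·332 = 140 + 120×332 = 39980
Count = 120 − 93 + 1 = 28

28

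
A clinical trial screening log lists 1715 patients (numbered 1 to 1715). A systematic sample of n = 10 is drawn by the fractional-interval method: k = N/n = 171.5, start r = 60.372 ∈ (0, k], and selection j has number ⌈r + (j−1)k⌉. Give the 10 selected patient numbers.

61, 232, 404, 575, 747, 918, 1090, 1261, 1433, 1604

j=1: r + 0k = 60.372 → ⌈·⌉ = 61
j=2: r + 1k = 231.872 → ⌈·⌉ = 232
j=3: r + 2k = 403.372 → ⌈·⌉ = 404
j=4: r + 3k = 574.872 → ⌈·⌉ = 575
j=5: r + 4k = 746.372 → ⌈·⌉ = 747
j=6: r + 5k = 917.872 → ⌈·⌉ = 918
j=7: r + 6k = 1089.372 → ⌈·⌉ = 1090
j=8: r + 7k = 1260.872 → ⌈·⌉ = 1261
j=9: r + 8k = 1432.372 → ⌈·⌉ = 1433
j=10: r + 9k = 1603.872 → ⌈·⌉ = 1604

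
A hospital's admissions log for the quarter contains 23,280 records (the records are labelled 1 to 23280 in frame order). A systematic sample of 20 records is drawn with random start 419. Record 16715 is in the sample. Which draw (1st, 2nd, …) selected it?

15

k = 23280/20 = 1164
position = (16715 − 419)/1164 + 1 = 16296/1164 + 1 = 14 + 1 = 15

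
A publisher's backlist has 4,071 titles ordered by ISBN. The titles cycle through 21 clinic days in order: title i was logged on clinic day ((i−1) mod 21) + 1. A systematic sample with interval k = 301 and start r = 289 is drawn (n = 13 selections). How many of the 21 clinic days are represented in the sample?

Consecutive selections differ by k = 301, so their clinic day numbers differ by 301 mod 21 = 7.
gcd(301, 21) = 7, so the sample visits 21/7 = 3 distinct residues mod 21.
Start 289 is clinic day 16; the clinic days hit are 2, 9, 16.

3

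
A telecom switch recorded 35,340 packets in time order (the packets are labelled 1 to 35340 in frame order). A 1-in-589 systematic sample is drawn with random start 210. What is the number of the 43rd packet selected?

24948

k = 589
43rd selection = r + (43−1)·k = 210 + 42×589 = 210 + 24738 = 24948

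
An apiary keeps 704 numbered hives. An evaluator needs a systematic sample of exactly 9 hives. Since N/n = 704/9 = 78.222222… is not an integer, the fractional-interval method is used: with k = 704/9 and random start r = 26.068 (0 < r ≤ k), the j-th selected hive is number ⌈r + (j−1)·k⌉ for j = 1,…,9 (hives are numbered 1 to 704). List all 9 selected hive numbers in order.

27, 105, 183, 261, 339, 418, 496, 574, 652

j=1: r + 0k = 26.068 → ⌈·⌉ = 27
j=2: r + 1k = 104.290222… → ⌈·⌉ = 105
j=3: r + 2k = 182.512444… → ⌈·⌉ = 183
j=4: r + 3k = 260.734666… → ⌈·⌉ = 261
j=5: r + 4k = 338.956888… → ⌈·⌉ = 339
j=6: r + 5k = 417.179111… → ⌈·⌉ = 418
j=7: r + 6k = 495.401333… → ⌈·⌉ = 496
j=8: r + 7k = 573.623555… → ⌈·⌉ = 574
j=9: r + 8k = 651.845777… → ⌈·⌉ = 652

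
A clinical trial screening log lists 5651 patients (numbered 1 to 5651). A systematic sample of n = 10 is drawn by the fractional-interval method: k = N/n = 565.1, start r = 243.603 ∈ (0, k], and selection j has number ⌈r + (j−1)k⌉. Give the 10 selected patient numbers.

j=1: r + 0k = 243.603 → ⌈·⌉ = 244
j=2: r + 1k = 808.703 → ⌈·⌉ = 809
j=3: r + 2k = 1373.803 → ⌈·⌉ = 1374
j=4: r + 3k = 1938.903 → ⌈·⌉ = 1939
j=5: r + 4k = 2504.003 → ⌈·⌉ = 2505
j=6: r + 5k = 3069.103 → ⌈·⌉ = 3070
j=7: r + 6k = 3634.203 → ⌈·⌉ = 3635
j=8: r + 7k = 4199.303 → ⌈·⌉ = 4200
j=9: r + 8k = 4764.403 → ⌈·⌉ = 4765
j=10: r + 9k = 5329.503 → ⌈·⌉ = 5330

244, 809, 1374, 1939, 2505, 3070, 3635, 4200, 4765, 5330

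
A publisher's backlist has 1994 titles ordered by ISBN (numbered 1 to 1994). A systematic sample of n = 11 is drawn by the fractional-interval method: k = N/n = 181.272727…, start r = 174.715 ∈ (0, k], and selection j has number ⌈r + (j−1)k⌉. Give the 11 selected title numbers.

175, 356, 538, 719, 900, 1082, 1263, 1444, 1625, 1807, 1988

j=1: r + 0k = 174.715 → ⌈·⌉ = 175
j=2: r + 1k = 355.987727… → ⌈·⌉ = 356
j=3: r + 2k = 537.260454… → ⌈·⌉ = 538
j=4: r + 3k = 718.533181… → ⌈·⌉ = 719
j=5: r + 4k = 899.805909… → ⌈·⌉ = 900
j=6: r + 5k = 1081.078636… → ⌈·⌉ = 1082
j=7: r + 6k = 1262.351363… → ⌈·⌉ = 1263
j=8: r + 7k = 1443.624090… → ⌈·⌉ = 1444
j=9: r + 8k = 1624.896818… → ⌈·⌉ = 1625
j=10: r + 9k = 1806.169545… → ⌈·⌉ = 1807
j=11: r + 10k = 1987.442272… → ⌈·⌉ = 1988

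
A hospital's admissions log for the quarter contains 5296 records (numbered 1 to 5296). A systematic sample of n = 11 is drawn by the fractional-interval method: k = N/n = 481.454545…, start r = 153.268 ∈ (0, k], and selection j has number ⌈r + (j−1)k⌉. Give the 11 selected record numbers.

154, 635, 1117, 1598, 2080, 2561, 3042, 3524, 4005, 4487, 4968

j=1: r + 0k = 153.268 → ⌈·⌉ = 154
j=2: r + 1k = 634.722545… → ⌈·⌉ = 635
j=3: r + 2k = 1116.177090… → ⌈·⌉ = 1117
j=4: r + 3k = 1597.631636… → ⌈·⌉ = 1598
j=5: r + 4k = 2079.086181… → ⌈·⌉ = 2080
j=6: r + 5k = 2560.540727… → ⌈·⌉ = 2561
j=7: r + 6k = 3041.995272… → ⌈·⌉ = 3042
j=8: r + 7k = 3523.449818… → ⌈·⌉ = 3524
j=9: r + 8k = 4004.904363… → ⌈·⌉ = 4005
j=10: r + 9k = 4486.358909… → ⌈·⌉ = 4487
j=11: r + 10k = 4967.813454… → ⌈·⌉ = 4968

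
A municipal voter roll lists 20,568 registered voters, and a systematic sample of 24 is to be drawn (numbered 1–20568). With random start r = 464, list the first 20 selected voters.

k = N/n = 20568/24 = 857
voter 1: 464
voter 2: 464 + 857 = 1321
voter 3: 1321 + 857 = 2178
voter 4: 2178 + 857 = 3035
voter 5: 3035 + 857 = 3892
voter 6: 3892 + 857 = 4749
voter 7: 4749 + 857 = 5606
voter 8: 5606 + 857 = 6463
voter 9: 6463 + 857 = 7320
voter 10: 7320 + 857 = 8177
voter 11: 8177 + 857 = 9034
voter 12: 9034 + 857 = 9891
voter 13: 9891 + 857 = 10748
voter 14: 10748 + 857 = 11605
voter 15: 11605 + 857 = 12462
voter 16: 12462 + 857 = 13319
voter 17: 13319 + 857 = 14176
voter 18: 14176 + 857 = 15033
voter 19: 15033 + 857 = 15890
voter 20: 15890 + 857 = 16747

464, 1321, 2178, 3035, 3892, 4749, 5606, 6463, 7320, 8177, 9034, 9891, 10748, 11605, 12462, 13319, 14176, 15033, 15890, 16747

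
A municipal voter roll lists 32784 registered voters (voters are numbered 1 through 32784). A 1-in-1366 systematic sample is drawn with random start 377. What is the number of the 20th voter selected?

k = 1366
20th selection = r + (20−1)·k = 377 + 19×1366 = 377 + 25954 = 26331

26331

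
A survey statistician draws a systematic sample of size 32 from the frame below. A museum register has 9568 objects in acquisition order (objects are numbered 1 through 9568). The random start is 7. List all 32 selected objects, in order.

k = N/n = 9568/32 = 299
object 1: 7
object 2: 7 + 299 = 306
object 3: 306 + 299 = 605
object 4: 605 + 299 = 904
object 5: 904 + 299 = 1203
object 6: 1203 + 299 = 1502
object 7: 1502 + 299 = 1801
object 8: 1801 + 299 = 2100
object 9: 2100 + 299 = 2399
object 10: 2399 + 299 = 2698
object 11: 2698 + 299 = 2997
object 12: 2997 + 299 = 3296
object 13: 3296 + 299 = 3595
object 14: 3595 + 299 = 3894
object 15: 3894 + 299 = 4193
object 16: 4193 + 299 = 4492
object 17: 4492 + 299 = 4791
object 18: 4791 + 299 = 5090
object 19: 5090 + 299 = 5389
object 20: 5389 + 299 = 5688
object 21: 5688 + 299 = 5987
object 22: 5987 + 299 = 6286
object 23: 6286 + 299 = 6585
object 24: 6585 + 299 = 6884
object 25: 6884 + 299 = 7183
object 26: 7183 + 299 = 7482
object 27: 7482 + 299 = 7781
object 28: 7781 + 299 = 8080
object 29: 8080 + 299 = 8379
object 30: 8379 + 299 = 8678
object 31: 8678 + 299 = 8977
object 32: 8977 + 299 = 9276

7, 306, 605, 904, 1203, 1502, 1801, 2100, 2399, 2698, 2997, 3296, 3595, 3894, 4193, 4492, 4791, 5090, 5389, 5688, 5987, 6286, 6585, 6884, 7183, 7482, 7781, 8080, 8379, 8678, 8977, 9276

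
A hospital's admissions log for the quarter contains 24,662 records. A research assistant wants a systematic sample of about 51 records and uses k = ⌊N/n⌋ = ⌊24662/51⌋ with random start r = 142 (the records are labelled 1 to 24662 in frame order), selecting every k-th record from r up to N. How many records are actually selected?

k = ⌊24662/51⌋ = 483
Achieved size = ⌊(24662 − 142)/483⌋ + 1 = ⌊24520/483⌋ + 1 = 50 + 1 = 51
(last selection: 142 + 50×483 = 24292 ≤ 24662; next would be 24775 > 24662)

51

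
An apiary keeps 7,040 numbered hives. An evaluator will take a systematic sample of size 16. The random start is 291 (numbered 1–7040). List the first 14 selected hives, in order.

291, 731, 1171, 1611, 2051, 2491, 2931, 3371, 3811, 4251, 4691, 5131, 5571, 6011

k = N/n = 7040/16 = 440
hive 1: 291
hive 2: 291 + 440 = 731
hive 3: 731 + 440 = 1171
hive 4: 1171 + 440 = 1611
hive 5: 1611 + 440 = 2051
hive 6: 2051 + 440 = 2491
hive 7: 2491 + 440 = 2931
hive 8: 2931 + 440 = 3371
hive 9: 3371 + 440 = 3811
hive 10: 3811 + 440 = 4251
hive 11: 4251 + 440 = 4691
hive 12: 4691 + 440 = 5131
hive 13: 5131 + 440 = 5571
hive 14: 5571 + 440 = 6011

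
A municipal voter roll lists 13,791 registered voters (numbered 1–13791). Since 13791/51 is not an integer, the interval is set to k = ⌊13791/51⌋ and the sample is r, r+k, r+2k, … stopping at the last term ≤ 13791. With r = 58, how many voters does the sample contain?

51

k = ⌊13791/51⌋ = 270
Achieved size = ⌊(13791 − 58)/270⌋ + 1 = ⌊13733/270⌋ + 1 = 50 + 1 = 51
(last selection: 58 + 50×270 = 13558 ≤ 13791; next would be 13828 > 13791)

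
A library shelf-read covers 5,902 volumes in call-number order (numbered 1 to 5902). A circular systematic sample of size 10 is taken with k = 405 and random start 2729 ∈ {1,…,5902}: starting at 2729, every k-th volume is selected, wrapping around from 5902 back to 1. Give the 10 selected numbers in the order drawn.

2729, 3134, 3539, 3944, 4349, 4754, 5159, 5564, 67, 472

Selection 1: 2729
Selection 2: 2729 + 405 = 3134
Selection 3: 3134 + 405 = 3539
Selection 4: 3539 + 405 = 3944
Selection 5: 3944 + 405 = 4349
Selection 6: 4349 + 405 = 4754
Selection 7: 4754 + 405 = 5159
Selection 8: 5159 + 405 = 5564
Selection 9: 5564 + 405 = 5969 → 5969 − 5902 = 67
Selection 10: 67 + 405 = 472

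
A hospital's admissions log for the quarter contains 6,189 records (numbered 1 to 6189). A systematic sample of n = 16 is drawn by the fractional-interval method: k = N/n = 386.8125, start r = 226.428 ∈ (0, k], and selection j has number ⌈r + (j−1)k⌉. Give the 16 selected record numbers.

227, 614, 1001, 1387, 1774, 2161, 2548, 2935, 3321, 3708, 4095, 4482, 4869, 5255, 5642, 6029

j=1: r + 0k = 226.428 → ⌈·⌉ = 227
j=2: r + 1k = 613.2405 → ⌈·⌉ = 614
j=3: r + 2k = 1000.053 → ⌈·⌉ = 1001
j=4: r + 3k = 1386.8655 → ⌈·⌉ = 1387
j=5: r + 4k = 1773.678 → ⌈·⌉ = 1774
j=6: r + 5k = 2160.4905 → ⌈·⌉ = 2161
j=7: r + 6k = 2547.303 → ⌈·⌉ = 2548
j=8: r + 7k = 2934.1155 → ⌈·⌉ = 2935
j=9: r + 8k = 3320.928 → ⌈·⌉ = 3321
j=10: r + 9k = 3707.7405 → ⌈·⌉ = 3708
j=11: r + 10k = 4094.553 → ⌈·⌉ = 4095
j=12: r + 11k = 4481.3655 → ⌈·⌉ = 4482
j=13: r + 12k = 4868.178 → ⌈·⌉ = 4869
j=14: r + 13k = 5254.9905 → ⌈·⌉ = 5255
j=15: r + 14k = 5641.803 → ⌈·⌉ = 5642
j=16: r + 15k = 6028.6155 → ⌈·⌉ = 6029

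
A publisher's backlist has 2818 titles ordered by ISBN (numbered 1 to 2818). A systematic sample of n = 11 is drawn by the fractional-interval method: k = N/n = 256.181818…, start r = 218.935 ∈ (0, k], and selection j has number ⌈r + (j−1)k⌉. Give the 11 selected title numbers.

219, 476, 732, 988, 1244, 1500, 1757, 2013, 2269, 2525, 2781

j=1: r + 0k = 218.935 → ⌈·⌉ = 219
j=2: r + 1k = 475.116818… → ⌈·⌉ = 476
j=3: r + 2k = 731.298636… → ⌈·⌉ = 732
j=4: r + 3k = 987.480454… → ⌈·⌉ = 988
j=5: r + 4k = 1243.662272… → ⌈·⌉ = 1244
j=6: r + 5k = 1499.844090… → ⌈·⌉ = 1500
j=7: r + 6k = 1756.025909… → ⌈·⌉ = 1757
j=8: r + 7k = 2012.207727… → ⌈·⌉ = 2013
j=9: r + 8k = 2268.389545… → ⌈·⌉ = 2269
j=10: r + 9k = 2524.571363… → ⌈·⌉ = 2525
j=11: r + 10k = 2780.753181… → ⌈·⌉ = 2781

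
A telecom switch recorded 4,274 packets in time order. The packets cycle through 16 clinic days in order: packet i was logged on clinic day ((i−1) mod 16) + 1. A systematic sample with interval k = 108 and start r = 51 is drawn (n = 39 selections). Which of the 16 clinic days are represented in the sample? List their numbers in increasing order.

Consecutive selections differ by k = 108, so their clinic day numbers differ by 108 mod 16 = 12.
gcd(108, 16) = 4, so the sample visits 16/4 = 4 distinct residues mod 16.
Start 51 is clinic day 3; the clinic days hit are 3, 7, 11, 15.

3, 7, 11, 15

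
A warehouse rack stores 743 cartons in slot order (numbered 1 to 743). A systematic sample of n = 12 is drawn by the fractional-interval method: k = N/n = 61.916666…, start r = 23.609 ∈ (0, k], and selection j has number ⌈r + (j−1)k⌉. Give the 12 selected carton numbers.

j=1: r + 0k = 23.609 → ⌈·⌉ = 24
j=2: r + 1k = 85.525666… → ⌈·⌉ = 86
j=3: r + 2k = 147.442333… → ⌈·⌉ = 148
j=4: r + 3k = 209.359 → ⌈·⌉ = 210
j=5: r + 4k = 271.275666… → ⌈·⌉ = 272
j=6: r + 5k = 333.192333… → ⌈·⌉ = 334
j=7: r + 6k = 395.109 → ⌈·⌉ = 396
j=8: r + 7k = 457.025666… → ⌈·⌉ = 458
j=9: r + 8k = 518.942333… → ⌈·⌉ = 519
j=10: r + 9k = 580.859 → ⌈·⌉ = 581
j=11: r + 10k = 642.775666… → ⌈·⌉ = 643
j=12: r + 11k = 704.692333… → ⌈·⌉ = 705

24, 86, 148, 210, 272, 334, 396, 458, 519, 581, 643, 705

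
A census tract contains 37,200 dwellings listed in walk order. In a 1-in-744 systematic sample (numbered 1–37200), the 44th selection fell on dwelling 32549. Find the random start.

k = 744
r = 32549 − (44−1)×744 = 32549 − 31992 = 557

557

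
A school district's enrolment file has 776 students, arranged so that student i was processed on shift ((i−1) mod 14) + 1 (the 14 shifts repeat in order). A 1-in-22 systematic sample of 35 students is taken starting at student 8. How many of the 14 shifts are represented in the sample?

Consecutive selections differ by k = 22, so their shift numbers differ by 22 mod 14 = 8.
gcd(22, 14) = 2, so the sample visits 14/2 = 7 distinct residues mod 14.
Start 8 is shift 8; the shifts hit are 2, 4, 6, 8, 10, 12, 14.

7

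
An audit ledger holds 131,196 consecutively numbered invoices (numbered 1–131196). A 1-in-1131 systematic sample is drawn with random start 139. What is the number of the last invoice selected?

k = 1131
116th selection = r + (116−1)·k = 139 + 115×1131 = 139 + 130065 = 130204

130204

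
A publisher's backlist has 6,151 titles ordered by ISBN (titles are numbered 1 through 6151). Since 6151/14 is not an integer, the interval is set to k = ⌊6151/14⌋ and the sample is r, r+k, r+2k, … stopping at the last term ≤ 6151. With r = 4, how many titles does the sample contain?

15

k = ⌊6151/14⌋ = 439
Achieved size = ⌊(6151 − 4)/439⌋ + 1 = ⌊6147/439⌋ + 1 = 14 + 1 = 15
(last selection: 4 + 14×439 = 6150 ≤ 6151; next would be 6589 > 6151)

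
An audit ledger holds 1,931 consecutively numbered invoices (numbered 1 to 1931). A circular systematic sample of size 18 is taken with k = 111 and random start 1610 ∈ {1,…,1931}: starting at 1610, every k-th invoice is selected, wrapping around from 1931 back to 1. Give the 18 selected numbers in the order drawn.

1610, 1721, 1832, 12, 123, 234, 345, 456, 567, 678, 789, 900, 1011, 1122, 1233, 1344, 1455, 1566

Selection 1: 1610
Selection 2: 1610 + 111 = 1721
Selection 3: 1721 + 111 = 1832
Selection 4: 1832 + 111 = 1943 → 1943 − 1931 = 12
Selection 5: 12 + 111 = 123
Selection 6: 123 + 111 = 234
Selection 7: 234 + 111 = 345
Selection 8: 345 + 111 = 456
Selection 9: 456 + 111 = 567
Selection 10: 567 + 111 = 678
Selection 11: 678 + 111 = 789
Selection 12: 789 + 111 = 900
Selection 13: 900 + 111 = 1011
Selection 14: 1011 + 111 = 1122
Selection 15: 1122 + 111 = 1233
Selection 16: 1233 + 111 = 1344
Selection 17: 1344 + 111 = 1455
Selection 18: 1455 + 111 = 1566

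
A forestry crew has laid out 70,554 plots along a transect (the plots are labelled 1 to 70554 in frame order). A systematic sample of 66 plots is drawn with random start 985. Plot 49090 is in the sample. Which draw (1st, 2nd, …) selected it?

46

k = 70554/66 = 1069
position = (49090 − 985)/1069 + 1 = 48105/1069 + 1 = 45 + 1 = 46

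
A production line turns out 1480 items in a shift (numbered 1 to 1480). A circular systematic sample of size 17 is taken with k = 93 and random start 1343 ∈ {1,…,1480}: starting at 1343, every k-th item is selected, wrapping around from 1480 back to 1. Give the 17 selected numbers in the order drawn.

1343, 1436, 49, 142, 235, 328, 421, 514, 607, 700, 793, 886, 979, 1072, 1165, 1258, 1351

Selection 1: 1343
Selection 2: 1343 + 93 = 1436
Selection 3: 1436 + 93 = 1529 → 1529 − 1480 = 49
Selection 4: 49 + 93 = 142
Selection 5: 142 + 93 = 235
Selection 6: 235 + 93 = 328
Selection 7: 328 + 93 = 421
Selection 8: 421 + 93 = 514
Selection 9: 514 + 93 = 607
Selection 10: 607 + 93 = 700
Selection 11: 700 + 93 = 793
Selection 12: 793 + 93 = 886
Selection 13: 886 + 93 = 979
Selection 14: 979 + 93 = 1072
Selection 15: 1072 + 93 = 1165
Selection 16: 1165 + 93 = 1258
Selection 17: 1258 + 93 = 1351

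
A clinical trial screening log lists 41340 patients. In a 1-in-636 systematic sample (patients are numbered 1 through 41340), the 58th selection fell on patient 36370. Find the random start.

118

k = 636
r = 36370 − (58−1)×636 = 36370 − 36252 = 118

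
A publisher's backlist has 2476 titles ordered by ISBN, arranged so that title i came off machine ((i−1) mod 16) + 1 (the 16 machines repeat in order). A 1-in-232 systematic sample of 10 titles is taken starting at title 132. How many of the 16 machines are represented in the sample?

Consecutive selections differ by k = 232, so their machine numbers differ by 232 mod 16 = 8.
gcd(232, 16) = 8, so the sample visits 16/8 = 2 distinct residues mod 16.
Start 132 is machine 4; the machines hit are 4, 12.

2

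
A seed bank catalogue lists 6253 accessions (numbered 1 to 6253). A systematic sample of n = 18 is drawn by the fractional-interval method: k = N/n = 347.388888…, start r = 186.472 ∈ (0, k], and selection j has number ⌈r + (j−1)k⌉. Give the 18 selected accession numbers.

j=1: r + 0k = 186.472 → ⌈·⌉ = 187
j=2: r + 1k = 533.860888… → ⌈·⌉ = 534
j=3: r + 2k = 881.249777… → ⌈·⌉ = 882
j=4: r + 3k = 1228.638666… → ⌈·⌉ = 1229
j=5: r + 4k = 1576.027555… → ⌈·⌉ = 1577
j=6: r + 5k = 1923.416444… → ⌈·⌉ = 1924
j=7: r + 6k = 2270.805333… → ⌈·⌉ = 2271
j=8: r + 7k = 2618.194222… → ⌈·⌉ = 2619
j=9: r + 8k = 2965.583111… → ⌈·⌉ = 2966
j=10: r + 9k = 3312.972 → ⌈·⌉ = 3313
j=11: r + 10k = 3660.360888… → ⌈·⌉ = 3661
j=12: r + 11k = 4007.749777… → ⌈·⌉ = 4008
j=13: r + 12k = 4355.138666… → ⌈·⌉ = 4356
j=14: r + 13k = 4702.527555… → ⌈·⌉ = 4703
j=15: r + 14k = 5049.916444… → ⌈·⌉ = 5050
j=16: r + 15k = 5397.305333… → ⌈·⌉ = 5398
j=17: r + 16k = 5744.694222… → ⌈·⌉ = 5745
j=18: r + 17k = 6092.083111… → ⌈·⌉ = 6093

187, 534, 882, 1229, 1577, 1924, 2271, 2619, 2966, 3313, 3661, 4008, 4356, 4703, 5050, 5398, 5745, 6093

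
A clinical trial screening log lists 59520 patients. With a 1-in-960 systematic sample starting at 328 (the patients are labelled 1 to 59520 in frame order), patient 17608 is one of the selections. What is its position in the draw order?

k = 960
position = (17608 − 328)/960 + 1 = 17280/960 + 1 = 18 + 1 = 19

19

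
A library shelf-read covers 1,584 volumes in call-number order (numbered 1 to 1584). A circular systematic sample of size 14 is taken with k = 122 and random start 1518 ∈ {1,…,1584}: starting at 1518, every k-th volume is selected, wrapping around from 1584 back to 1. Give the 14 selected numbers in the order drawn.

Selection 1: 1518
Selection 2: 1518 + 122 = 1640 → 1640 − 1584 = 56
Selection 3: 56 + 122 = 178
Selection 4: 178 + 122 = 300
Selection 5: 300 + 122 = 422
Selection 6: 422 + 122 = 544
Selection 7: 544 + 122 = 666
Selection 8: 666 + 122 = 788
Selection 9: 788 + 122 = 910
Selection 10: 910 + 122 = 1032
Selection 11: 1032 + 122 = 1154
Selection 12: 1154 + 122 = 1276
Selection 13: 1276 + 122 = 1398
Selection 14: 1398 + 122 = 1520

1518, 56, 178, 300, 422, 544, 666, 788, 910, 1032, 1154, 1276, 1398, 1520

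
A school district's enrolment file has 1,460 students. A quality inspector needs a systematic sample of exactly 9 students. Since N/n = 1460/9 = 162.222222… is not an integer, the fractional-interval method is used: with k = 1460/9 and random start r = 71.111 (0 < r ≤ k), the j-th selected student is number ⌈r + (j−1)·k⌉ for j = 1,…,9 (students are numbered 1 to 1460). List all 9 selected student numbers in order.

72, 234, 396, 558, 720, 883, 1045, 1207, 1369

j=1: r + 0k = 71.111 → ⌈·⌉ = 72
j=2: r + 1k = 233.333222… → ⌈·⌉ = 234
j=3: r + 2k = 395.555444… → ⌈·⌉ = 396
j=4: r + 3k = 557.777666… → ⌈·⌉ = 558
j=5: r + 4k = 719.999888… → ⌈·⌉ = 720
j=6: r + 5k = 882.222111… → ⌈·⌉ = 883
j=7: r + 6k = 1044.444333… → ⌈·⌉ = 1045
j=8: r + 7k = 1206.666555… → ⌈·⌉ = 1207
j=9: r + 8k = 1368.888777… → ⌈·⌉ = 1369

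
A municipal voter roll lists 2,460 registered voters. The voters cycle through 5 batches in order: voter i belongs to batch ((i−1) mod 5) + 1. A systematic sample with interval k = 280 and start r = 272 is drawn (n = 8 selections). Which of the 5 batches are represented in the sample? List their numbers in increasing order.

2

Consecutive selections differ by k = 280, so their batch numbers differ by 280 mod 5 = 0.
gcd(280, 5) = 5, so the sample visits 5/5 = 1 distinct residues mod 5.
Start 272 is batch 2; the batches hit are 2.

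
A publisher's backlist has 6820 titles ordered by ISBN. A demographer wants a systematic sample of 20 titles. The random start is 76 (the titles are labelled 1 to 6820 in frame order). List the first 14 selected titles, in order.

76, 417, 758, 1099, 1440, 1781, 2122, 2463, 2804, 3145, 3486, 3827, 4168, 4509

k = N/n = 6820/20 = 341
title 1: 76
title 2: 76 + 341 = 417
title 3: 417 + 341 = 758
title 4: 758 + 341 = 1099
title 5: 1099 + 341 = 1440
title 6: 1440 + 341 = 1781
title 7: 1781 + 341 = 2122
title 8: 2122 + 341 = 2463
title 9: 2463 + 341 = 2804
title 10: 2804 + 341 = 3145
title 11: 3145 + 341 = 3486
title 12: 3486 + 341 = 3827
title 13: 3827 + 341 = 4168
title 14: 4168 + 341 = 4509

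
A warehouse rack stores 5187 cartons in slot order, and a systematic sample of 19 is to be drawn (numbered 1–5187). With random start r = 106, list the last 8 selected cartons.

k = N/n = 5187/19 = 273
12th selection = 106 + 11×273 = 3109
13th: 3109 + 273 = 3382
14th: 3382 + 273 = 3655
15th: 3655 + 273 = 3928
16th: 3928 + 273 = 4201
17th: 4201 + 273 = 4474
18th: 4474 + 273 = 4747
19th: 4747 + 273 = 5020

3109, 3382, 3655, 3928, 4201, 4474, 4747, 5020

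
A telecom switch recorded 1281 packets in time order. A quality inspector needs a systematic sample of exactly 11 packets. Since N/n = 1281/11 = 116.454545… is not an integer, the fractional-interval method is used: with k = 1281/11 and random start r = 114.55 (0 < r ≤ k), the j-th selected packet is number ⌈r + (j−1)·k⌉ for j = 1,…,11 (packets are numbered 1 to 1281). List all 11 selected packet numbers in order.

j=1: r + 0k = 114.55 → ⌈·⌉ = 115
j=2: r + 1k = 231.004545… → ⌈·⌉ = 232
j=3: r + 2k = 347.459090… → ⌈·⌉ = 348
j=4: r + 3k = 463.913636… → ⌈·⌉ = 464
j=5: r + 4k = 580.368181… → ⌈·⌉ = 581
j=6: r + 5k = 696.822727… → ⌈·⌉ = 697
j=7: r + 6k = 813.277272… → ⌈·⌉ = 814
j=8: r + 7k = 929.731818… → ⌈·⌉ = 930
j=9: r + 8k = 1046.186363… → ⌈·⌉ = 1047
j=10: r + 9k = 1162.640909… → ⌈·⌉ = 1163
j=11: r + 10k = 1279.095454… → ⌈·⌉ = 1280

115, 232, 348, 464, 581, 697, 814, 930, 1047, 1163, 1280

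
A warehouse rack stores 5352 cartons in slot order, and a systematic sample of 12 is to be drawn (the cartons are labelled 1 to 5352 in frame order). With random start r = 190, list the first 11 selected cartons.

k = N/n = 5352/12 = 446
carton 1: 190
carton 2: 190 + 446 = 636
carton 3: 636 + 446 = 1082
carton 4: 1082 + 446 = 1528
carton 5: 1528 + 446 = 1974
carton 6: 1974 + 446 = 2420
carton 7: 2420 + 446 = 2866
carton 8: 2866 + 446 = 3312
carton 9: 3312 + 446 = 3758
carton 10: 3758 + 446 = 4204
carton 11: 4204 + 446 = 4650

190, 636, 1082, 1528, 1974, 2420, 2866, 3312, 3758, 4204, 4650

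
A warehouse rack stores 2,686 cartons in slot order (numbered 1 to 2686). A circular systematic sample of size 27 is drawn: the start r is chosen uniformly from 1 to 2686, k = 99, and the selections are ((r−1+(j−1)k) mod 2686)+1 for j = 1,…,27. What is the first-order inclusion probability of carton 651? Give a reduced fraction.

For each position j, as r ranges over 1…2686 the j-th selection hits every carton exactly once, so carton 651 is selected for exactly 27 of the 2686 starts.
Inclusion probability = 27/2686.

27/2686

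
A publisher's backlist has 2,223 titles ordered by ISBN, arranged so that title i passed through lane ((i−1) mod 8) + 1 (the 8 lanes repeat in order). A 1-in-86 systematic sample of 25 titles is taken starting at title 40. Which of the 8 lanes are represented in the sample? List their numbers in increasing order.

2, 4, 6, 8

Consecutive selections differ by k = 86, so their lane numbers differ by 86 mod 8 = 6.
gcd(86, 8) = 2, so the sample visits 8/2 = 4 distinct residues mod 8.
Start 40 is lane 8; the lanes hit are 2, 4, 6, 8.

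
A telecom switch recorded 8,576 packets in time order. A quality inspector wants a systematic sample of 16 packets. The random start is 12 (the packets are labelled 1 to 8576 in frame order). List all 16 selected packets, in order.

12, 548, 1084, 1620, 2156, 2692, 3228, 3764, 4300, 4836, 5372, 5908, 6444, 6980, 7516, 8052

k = N/n = 8576/16 = 536
packet 1: 12
packet 2: 12 + 536 = 548
packet 3: 548 + 536 = 1084
packet 4: 1084 + 536 = 1620
packet 5: 1620 + 536 = 2156
packet 6: 2156 + 536 = 2692
packet 7: 2692 + 536 = 3228
packet 8: 3228 + 536 = 3764
packet 9: 3764 + 536 = 4300
packet 10: 4300 + 536 = 4836
packet 11: 4836 + 536 = 5372
packet 12: 5372 + 536 = 5908
packet 13: 5908 + 536 = 6444
packet 14: 6444 + 536 = 6980
packet 15: 6980 + 536 = 7516
packet 16: 7516 + 536 = 8052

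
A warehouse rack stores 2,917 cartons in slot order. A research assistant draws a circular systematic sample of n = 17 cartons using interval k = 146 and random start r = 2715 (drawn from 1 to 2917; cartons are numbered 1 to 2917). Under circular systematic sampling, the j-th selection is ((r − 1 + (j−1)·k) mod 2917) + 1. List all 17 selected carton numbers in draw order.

2715, 2861, 90, 236, 382, 528, 674, 820, 966, 1112, 1258, 1404, 1550, 1696, 1842, 1988, 2134

Selection 1: 2715
Selection 2: 2715 + 146 = 2861
Selection 3: 2861 + 146 = 3007 → 3007 − 2917 = 90
Selection 4: 90 + 146 = 236
Selection 5: 236 + 146 = 382
Selection 6: 382 + 146 = 528
Selection 7: 528 + 146 = 674
Selection 8: 674 + 146 = 820
Selection 9: 820 + 146 = 966
Selection 10: 966 + 146 = 1112
Selection 11: 1112 + 146 = 1258
Selection 12: 1258 + 146 = 1404
Selection 13: 1404 + 146 = 1550
Selection 14: 1550 + 146 = 1696
Selection 15: 1696 + 146 = 1842
Selection 16: 1842 + 146 = 1988
Selection 17: 1988 + 146 = 2134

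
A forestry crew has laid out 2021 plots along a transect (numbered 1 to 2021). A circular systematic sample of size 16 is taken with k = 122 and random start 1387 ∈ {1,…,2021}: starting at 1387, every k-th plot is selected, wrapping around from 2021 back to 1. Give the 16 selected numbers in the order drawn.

Selection 1: 1387
Selection 2: 1387 + 122 = 1509
Selection 3: 1509 + 122 = 1631
Selection 4: 1631 + 122 = 1753
Selection 5: 1753 + 122 = 1875
Selection 6: 1875 + 122 = 1997
Selection 7: 1997 + 122 = 2119 → 2119 − 2021 = 98
Selection 8: 98 + 122 = 220
Selection 9: 220 + 122 = 342
Selection 10: 342 + 122 = 464
Selection 11: 464 + 122 = 586
Selection 12: 586 + 122 = 708
Selection 13: 708 + 122 = 830
Selection 14: 830 + 122 = 952
Selection 15: 952 + 122 = 1074
Selection 16: 1074 + 122 = 1196

1387, 1509, 1631, 1753, 1875, 1997, 98, 220, 342, 464, 586, 708, 830, 952, 1074, 1196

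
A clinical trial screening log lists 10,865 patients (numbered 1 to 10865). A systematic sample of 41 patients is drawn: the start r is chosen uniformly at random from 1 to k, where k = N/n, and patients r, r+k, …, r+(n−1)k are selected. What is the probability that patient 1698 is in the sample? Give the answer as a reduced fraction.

1/265

k = 10865/41 = 265.
Patient 1698 is selected iff r ≡ 1698 (mod 265); exactly one such r in {1,…,265}.
Inclusion probability = 1/265.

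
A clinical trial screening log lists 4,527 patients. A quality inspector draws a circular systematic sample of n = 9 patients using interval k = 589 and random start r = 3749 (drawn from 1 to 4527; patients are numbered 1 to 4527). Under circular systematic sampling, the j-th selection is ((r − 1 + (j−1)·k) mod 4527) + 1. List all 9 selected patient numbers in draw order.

Selection 1: 3749
Selection 2: 3749 + 589 = 4338
Selection 3: 4338 + 589 = 4927 → 4927 − 4527 = 400
Selection 4: 400 + 589 = 989
Selection 5: 989 + 589 = 1578
Selection 6: 1578 + 589 = 2167
Selection 7: 2167 + 589 = 2756
Selection 8: 2756 + 589 = 3345
Selection 9: 3345 + 589 = 3934

3749, 4338, 400, 989, 1578, 2167, 2756, 3345, 3934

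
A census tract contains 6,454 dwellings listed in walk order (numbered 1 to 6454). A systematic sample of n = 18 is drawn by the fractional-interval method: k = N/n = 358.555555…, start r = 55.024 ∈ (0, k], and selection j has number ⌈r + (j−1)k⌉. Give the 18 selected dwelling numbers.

j=1: r + 0k = 55.024 → ⌈·⌉ = 56
j=2: r + 1k = 413.579555… → ⌈·⌉ = 414
j=3: r + 2k = 772.135111… → ⌈·⌉ = 773
j=4: r + 3k = 1130.690666… → ⌈·⌉ = 1131
j=5: r + 4k = 1489.246222… → ⌈·⌉ = 1490
j=6: r + 5k = 1847.801777… → ⌈·⌉ = 1848
j=7: r + 6k = 2206.357333… → ⌈·⌉ = 2207
j=8: r + 7k = 2564.912888… → ⌈·⌉ = 2565
j=9: r + 8k = 2923.468444… → ⌈·⌉ = 2924
j=10: r + 9k = 3282.024 → ⌈·⌉ = 3283
j=11: r + 10k = 3640.579555… → ⌈·⌉ = 3641
j=12: r + 11k = 3999.135111… → ⌈·⌉ = 4000
j=13: r + 12k = 4357.690666… → ⌈·⌉ = 4358
j=14: r + 13k = 4716.246222… → ⌈·⌉ = 4717
j=15: r + 14k = 5074.801777… → ⌈·⌉ = 5075
j=16: r + 15k = 5433.357333… → ⌈·⌉ = 5434
j=17: r + 16k = 5791.912888… → ⌈·⌉ = 5792
j=18: r + 17k = 6150.468444… → ⌈·⌉ = 6151

56, 414, 773, 1131, 1490, 1848, 2207, 2565, 2924, 3283, 3641, 4000, 4358, 4717, 5075, 5434, 5792, 6151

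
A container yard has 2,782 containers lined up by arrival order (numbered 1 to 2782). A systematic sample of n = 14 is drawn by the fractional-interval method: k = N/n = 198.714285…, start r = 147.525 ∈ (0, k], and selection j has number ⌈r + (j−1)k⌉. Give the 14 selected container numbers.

j=1: r + 0k = 147.525 → ⌈·⌉ = 148
j=2: r + 1k = 346.239285… → ⌈·⌉ = 347
j=3: r + 2k = 544.953571… → ⌈·⌉ = 545
j=4: r + 3k = 743.667857… → ⌈·⌉ = 744
j=5: r + 4k = 942.382142… → ⌈·⌉ = 943
j=6: r + 5k = 1141.096428… → ⌈·⌉ = 1142
j=7: r + 6k = 1339.810714… → ⌈·⌉ = 1340
j=8: r + 7k = 1538.525 → ⌈·⌉ = 1539
j=9: r + 8k = 1737.239285… → ⌈·⌉ = 1738
j=10: r + 9k = 1935.953571… → ⌈·⌉ = 1936
j=11: r + 10k = 2134.667857… → ⌈·⌉ = 2135
j=12: r + 11k = 2333.382142… → ⌈·⌉ = 2334
j=13: r + 12k = 2532.096428… → ⌈·⌉ = 2533
j=14: r + 13k = 2730.810714… → ⌈·⌉ = 2731

148, 347, 545, 744, 943, 1142, 1340, 1539, 1738, 1936, 2135, 2334, 2533, 2731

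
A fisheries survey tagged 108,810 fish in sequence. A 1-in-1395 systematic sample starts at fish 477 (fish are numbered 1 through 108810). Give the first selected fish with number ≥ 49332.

k = 1395
Steps past start: ⌈(49332 − 477)/1395⌉ = ⌈48855/1395⌉ = 36
Selected fish: 477 + 36×1395 = 50697

50697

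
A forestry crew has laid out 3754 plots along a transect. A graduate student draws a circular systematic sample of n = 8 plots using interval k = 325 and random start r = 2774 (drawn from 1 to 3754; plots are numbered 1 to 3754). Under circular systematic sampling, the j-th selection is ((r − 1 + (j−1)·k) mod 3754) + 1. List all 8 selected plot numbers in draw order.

2774, 3099, 3424, 3749, 320, 645, 970, 1295

Selection 1: 2774
Selection 2: 2774 + 325 = 3099
Selection 3: 3099 + 325 = 3424
Selection 4: 3424 + 325 = 3749
Selection 5: 3749 + 325 = 4074 → 4074 − 3754 = 320
Selection 6: 320 + 325 = 645
Selection 7: 645 + 325 = 970
Selection 8: 970 + 325 = 1295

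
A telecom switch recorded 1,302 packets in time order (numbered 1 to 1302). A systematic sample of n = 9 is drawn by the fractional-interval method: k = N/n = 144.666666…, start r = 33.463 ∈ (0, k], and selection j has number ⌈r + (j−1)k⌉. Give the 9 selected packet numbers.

j=1: r + 0k = 33.463 → ⌈·⌉ = 34
j=2: r + 1k = 178.129666… → ⌈·⌉ = 179
j=3: r + 2k = 322.796333… → ⌈·⌉ = 323
j=4: r + 3k = 467.463 → ⌈·⌉ = 468
j=5: r + 4k = 612.129666… → ⌈·⌉ = 613
j=6: r + 5k = 756.796333… → ⌈·⌉ = 757
j=7: r + 6k = 901.463 → ⌈·⌉ = 902
j=8: r + 7k = 1046.129666… → ⌈·⌉ = 1047
j=9: r + 8k = 1190.796333… → ⌈·⌉ = 1191

34, 179, 323, 468, 613, 757, 902, 1047, 1191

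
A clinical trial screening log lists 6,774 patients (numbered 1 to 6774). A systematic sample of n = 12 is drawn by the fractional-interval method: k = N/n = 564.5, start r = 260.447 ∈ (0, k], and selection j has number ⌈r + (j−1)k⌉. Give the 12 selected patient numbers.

261, 825, 1390, 1954, 2519, 3083, 3648, 4212, 4777, 5341, 5906, 6470

j=1: r + 0k = 260.447 → ⌈·⌉ = 261
j=2: r + 1k = 824.947 → ⌈·⌉ = 825
j=3: r + 2k = 1389.447 → ⌈·⌉ = 1390
j=4: r + 3k = 1953.947 → ⌈·⌉ = 1954
j=5: r + 4k = 2518.447 → ⌈·⌉ = 2519
j=6: r + 5k = 3082.947 → ⌈·⌉ = 3083
j=7: r + 6k = 3647.447 → ⌈·⌉ = 3648
j=8: r + 7k = 4211.947 → ⌈·⌉ = 4212
j=9: r + 8k = 4776.447 → ⌈·⌉ = 4777
j=10: r + 9k = 5340.947 → ⌈·⌉ = 5341
j=11: r + 10k = 5905.447 → ⌈·⌉ = 5906
j=12: r + 11k = 6469.947 → ⌈·⌉ = 6470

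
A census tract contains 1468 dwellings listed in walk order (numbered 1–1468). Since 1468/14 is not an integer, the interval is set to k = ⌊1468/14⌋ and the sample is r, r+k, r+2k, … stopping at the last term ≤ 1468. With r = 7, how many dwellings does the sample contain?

15

k = ⌊1468/14⌋ = 104
Achieved size = ⌊(1468 − 7)/104⌋ + 1 = ⌊1461/104⌋ + 1 = 14 + 1 = 15
(last selection: 7 + 14×104 = 1463 ≤ 1468; next would be 1567 > 1468)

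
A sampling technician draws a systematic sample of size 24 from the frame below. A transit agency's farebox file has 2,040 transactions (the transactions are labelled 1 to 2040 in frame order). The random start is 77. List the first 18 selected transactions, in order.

k = N/n = 2040/24 = 85
transaction 1: 77
transaction 2: 77 + 85 = 162
transaction 3: 162 + 85 = 247
transaction 4: 247 + 85 = 332
transaction 5: 332 + 85 = 417
transaction 6: 417 + 85 = 502
transaction 7: 502 + 85 = 587
transaction 8: 587 + 85 = 672
transaction 9: 672 + 85 = 757
transaction 10: 757 + 85 = 842
transaction 11: 842 + 85 = 927
transaction 12: 927 + 85 = 1012
transaction 13: 1012 + 85 = 1097
transaction 14: 1097 + 85 = 1182
transaction 15: 1182 + 85 = 1267
transaction 16: 1267 + 85 = 1352
transaction 17: 1352 + 85 = 1437
transaction 18: 1437 + 85 = 1522

77, 162, 247, 332, 417, 502, 587, 672, 757, 842, 927, 1012, 1097, 1182, 1267, 1352, 1437, 1522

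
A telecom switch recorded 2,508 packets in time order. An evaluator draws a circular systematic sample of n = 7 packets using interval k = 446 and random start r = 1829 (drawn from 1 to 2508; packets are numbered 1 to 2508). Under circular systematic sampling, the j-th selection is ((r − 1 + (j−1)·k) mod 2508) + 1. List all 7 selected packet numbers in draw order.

1829, 2275, 213, 659, 1105, 1551, 1997

Selection 1: 1829
Selection 2: 1829 + 446 = 2275
Selection 3: 2275 + 446 = 2721 → 2721 − 2508 = 213
Selection 4: 213 + 446 = 659
Selection 5: 659 + 446 = 1105
Selection 6: 1105 + 446 = 1551
Selection 7: 1551 + 446 = 1997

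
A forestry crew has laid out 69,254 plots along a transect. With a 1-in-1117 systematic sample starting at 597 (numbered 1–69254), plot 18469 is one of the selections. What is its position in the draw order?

k = 1117
position = (18469 − 597)/1117 + 1 = 17872/1117 + 1 = 16 + 1 = 17

17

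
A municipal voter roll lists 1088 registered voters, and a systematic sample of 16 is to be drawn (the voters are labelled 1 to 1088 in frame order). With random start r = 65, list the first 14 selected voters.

k = N/n = 1088/16 = 68
voter 1: 65
voter 2: 65 + 68 = 133
voter 3: 133 + 68 = 201
voter 4: 201 + 68 = 269
voter 5: 269 + 68 = 337
voter 6: 337 + 68 = 405
voter 7: 405 + 68 = 473
voter 8: 473 + 68 = 541
voter 9: 541 + 68 = 609
voter 10: 609 + 68 = 677
voter 11: 677 + 68 = 745
voter 12: 745 + 68 = 813
voter 13: 813 + 68 = 881
voter 14: 881 + 68 = 949

65, 133, 201, 269, 337, 405, 473, 541, 609, 677, 745, 813, 881, 949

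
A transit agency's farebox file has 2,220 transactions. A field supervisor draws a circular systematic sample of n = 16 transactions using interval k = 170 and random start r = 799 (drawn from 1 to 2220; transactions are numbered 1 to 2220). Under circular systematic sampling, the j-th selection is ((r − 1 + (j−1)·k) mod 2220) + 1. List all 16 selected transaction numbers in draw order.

Selection 1: 799
Selection 2: 799 + 170 = 969
Selection 3: 969 + 170 = 1139
Selection 4: 1139 + 170 = 1309
Selection 5: 1309 + 170 = 1479
Selection 6: 1479 + 170 = 1649
Selection 7: 1649 + 170 = 1819
Selection 8: 1819 + 170 = 1989
Selection 9: 1989 + 170 = 2159
Selection 10: 2159 + 170 = 2329 → 2329 − 2220 = 109
Selection 11: 109 + 170 = 279
Selection 12: 279 + 170 = 449
Selection 13: 449 + 170 = 619
Selection 14: 619 + 170 = 789
Selection 15: 789 + 170 = 959
Selection 16: 959 + 170 = 1129

799, 969, 1139, 1309, 1479, 1649, 1819, 1989, 2159, 109, 279, 449, 619, 789, 959, 1129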